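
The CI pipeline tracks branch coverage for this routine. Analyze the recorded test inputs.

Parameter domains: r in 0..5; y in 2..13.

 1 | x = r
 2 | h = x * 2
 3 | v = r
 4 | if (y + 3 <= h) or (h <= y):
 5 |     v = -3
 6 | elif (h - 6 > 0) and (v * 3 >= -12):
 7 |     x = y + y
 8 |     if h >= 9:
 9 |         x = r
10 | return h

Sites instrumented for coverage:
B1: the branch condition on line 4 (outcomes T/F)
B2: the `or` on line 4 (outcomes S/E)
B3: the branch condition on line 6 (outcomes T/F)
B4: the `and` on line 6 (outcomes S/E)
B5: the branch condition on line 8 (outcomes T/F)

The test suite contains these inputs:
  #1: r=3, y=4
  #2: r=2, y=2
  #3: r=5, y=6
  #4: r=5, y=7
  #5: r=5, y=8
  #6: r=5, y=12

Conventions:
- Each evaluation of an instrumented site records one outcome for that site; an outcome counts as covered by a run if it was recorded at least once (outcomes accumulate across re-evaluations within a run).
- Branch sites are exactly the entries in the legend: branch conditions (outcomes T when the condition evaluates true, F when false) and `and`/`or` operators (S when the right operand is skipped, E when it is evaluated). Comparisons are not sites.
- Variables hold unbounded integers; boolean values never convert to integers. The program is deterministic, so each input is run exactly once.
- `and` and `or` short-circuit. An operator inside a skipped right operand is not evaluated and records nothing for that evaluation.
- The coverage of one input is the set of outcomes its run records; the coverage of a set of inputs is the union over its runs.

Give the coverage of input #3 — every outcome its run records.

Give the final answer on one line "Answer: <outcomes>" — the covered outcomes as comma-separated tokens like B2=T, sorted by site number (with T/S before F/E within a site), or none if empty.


Tracing the run of input #3 (r=5, y=6):
  B2->S, B1->T
collecting distinct outcomes: B1=T, B2=S
Answer: B1=T, B2=S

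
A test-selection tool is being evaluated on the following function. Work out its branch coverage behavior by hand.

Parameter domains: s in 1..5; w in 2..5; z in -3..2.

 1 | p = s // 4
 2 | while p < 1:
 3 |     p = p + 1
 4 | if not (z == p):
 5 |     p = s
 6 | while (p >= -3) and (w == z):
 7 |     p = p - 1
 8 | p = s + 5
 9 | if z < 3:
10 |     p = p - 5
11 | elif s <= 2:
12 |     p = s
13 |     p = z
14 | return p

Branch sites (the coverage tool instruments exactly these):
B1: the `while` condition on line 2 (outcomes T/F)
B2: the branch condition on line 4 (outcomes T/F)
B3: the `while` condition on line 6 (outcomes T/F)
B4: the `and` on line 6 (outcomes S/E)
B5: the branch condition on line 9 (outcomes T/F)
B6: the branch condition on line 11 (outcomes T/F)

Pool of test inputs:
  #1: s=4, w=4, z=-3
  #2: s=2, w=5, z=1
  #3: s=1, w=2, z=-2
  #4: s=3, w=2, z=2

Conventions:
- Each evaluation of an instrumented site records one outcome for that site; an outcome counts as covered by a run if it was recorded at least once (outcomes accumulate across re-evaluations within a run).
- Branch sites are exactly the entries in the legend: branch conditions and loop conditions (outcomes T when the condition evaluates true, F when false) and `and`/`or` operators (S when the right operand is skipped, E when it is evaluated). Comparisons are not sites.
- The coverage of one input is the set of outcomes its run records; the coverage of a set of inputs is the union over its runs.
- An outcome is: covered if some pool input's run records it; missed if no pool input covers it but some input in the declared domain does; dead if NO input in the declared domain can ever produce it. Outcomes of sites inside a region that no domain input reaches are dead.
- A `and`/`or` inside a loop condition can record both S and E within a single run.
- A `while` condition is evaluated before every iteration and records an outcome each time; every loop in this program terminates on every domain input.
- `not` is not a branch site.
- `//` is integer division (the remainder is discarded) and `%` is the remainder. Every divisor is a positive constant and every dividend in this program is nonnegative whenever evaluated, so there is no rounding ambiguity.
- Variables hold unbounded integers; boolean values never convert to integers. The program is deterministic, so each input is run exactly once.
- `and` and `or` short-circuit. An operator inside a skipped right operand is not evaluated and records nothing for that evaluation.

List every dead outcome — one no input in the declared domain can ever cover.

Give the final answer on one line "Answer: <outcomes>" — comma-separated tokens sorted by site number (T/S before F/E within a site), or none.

checking every outcome against all 120 domain inputs:
  B5=F: zero occurrences over every domain input -> dead
  B6=T: zero occurrences over every domain input -> dead
  B6=F: zero occurrences over every domain input -> dead
  reachable outcomes have witnesses, e.g. B1=T (e.g. s=1, w=2, z=-3), B1=F (e.g. s=1, w=2, z=-3), B2=T (e.g. s=1, w=2, z=-3), B2=F (e.g. s=1, w=2, z=1)

Answer: B5=F, B6=T, B6=F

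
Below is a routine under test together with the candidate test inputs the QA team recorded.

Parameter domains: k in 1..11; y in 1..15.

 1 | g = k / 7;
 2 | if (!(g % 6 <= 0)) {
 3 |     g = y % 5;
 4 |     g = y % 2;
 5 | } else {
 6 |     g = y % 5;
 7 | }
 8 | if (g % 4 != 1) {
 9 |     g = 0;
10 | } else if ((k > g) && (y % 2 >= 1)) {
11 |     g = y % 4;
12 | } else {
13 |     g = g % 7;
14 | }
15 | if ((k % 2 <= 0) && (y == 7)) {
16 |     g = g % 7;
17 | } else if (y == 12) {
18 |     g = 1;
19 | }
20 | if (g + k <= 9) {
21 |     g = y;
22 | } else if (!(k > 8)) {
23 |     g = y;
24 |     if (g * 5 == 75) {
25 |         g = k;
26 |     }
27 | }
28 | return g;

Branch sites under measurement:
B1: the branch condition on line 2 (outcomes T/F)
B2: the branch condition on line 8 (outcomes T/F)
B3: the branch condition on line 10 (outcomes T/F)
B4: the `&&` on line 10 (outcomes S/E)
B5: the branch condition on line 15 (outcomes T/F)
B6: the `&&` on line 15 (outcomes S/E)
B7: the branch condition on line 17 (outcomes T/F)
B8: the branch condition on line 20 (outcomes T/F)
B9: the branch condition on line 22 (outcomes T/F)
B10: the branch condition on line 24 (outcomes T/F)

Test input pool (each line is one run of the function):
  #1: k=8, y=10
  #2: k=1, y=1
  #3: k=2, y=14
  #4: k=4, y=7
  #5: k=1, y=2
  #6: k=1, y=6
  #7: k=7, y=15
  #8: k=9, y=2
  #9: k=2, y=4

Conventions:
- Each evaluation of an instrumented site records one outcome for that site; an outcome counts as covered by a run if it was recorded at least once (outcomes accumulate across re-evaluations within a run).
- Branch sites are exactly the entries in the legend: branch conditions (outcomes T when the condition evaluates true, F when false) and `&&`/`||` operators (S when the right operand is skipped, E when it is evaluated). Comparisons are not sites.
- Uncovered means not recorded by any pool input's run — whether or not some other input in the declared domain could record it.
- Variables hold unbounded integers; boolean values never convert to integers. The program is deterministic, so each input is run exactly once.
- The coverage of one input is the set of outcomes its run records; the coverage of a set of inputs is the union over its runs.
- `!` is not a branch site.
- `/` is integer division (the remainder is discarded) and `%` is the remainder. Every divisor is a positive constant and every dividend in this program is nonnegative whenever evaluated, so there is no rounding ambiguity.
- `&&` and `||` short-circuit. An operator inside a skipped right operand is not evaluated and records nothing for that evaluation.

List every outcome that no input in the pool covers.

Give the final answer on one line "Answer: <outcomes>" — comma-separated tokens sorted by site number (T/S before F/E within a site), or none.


input #1, k=8, y=10: outcomes B1=T, B2=T, B5=F, B6=E, B7=F, B8=T
input #2, k=1, y=1: outcomes B1=F, B2=F, B3=F, B4=S, B5=F, B6=S, B7=F, B8=T
input #3, k=2, y=14: outcomes B1=F, B2=T, B5=F, B6=E, B7=F, B8=T
input #4, k=4, y=7: outcomes B1=F, B2=T, B5=T, B6=E, B8=T
input #5, k=1, y=2: outcomes B1=F, B2=T, B5=F, B6=S, B7=F, B8=T
input #6, k=1, y=6: outcomes B1=F, B2=F, B3=F, B4=S, B5=F, B6=S, B7=F, B8=T
input #7, k=7, y=15: outcomes B1=T, B2=F, B3=T, B4=E, B5=F, B6=S, B7=F, B8=F, B9=T, B10=T
input #8, k=9, y=2: outcomes B1=T, B2=T, B5=F, B6=S, B7=F, B8=T
input #9, k=2, y=4: outcomes B1=F, B2=T, B5=F, B6=E, B7=F, B8=T
union over the pool: B1=T, B1=F, B2=T, B2=F, B3=T, B3=F, B4=S, B4=E, B5=T, B5=F, B6=S, B6=E, B7=F, B8=T, B8=F, B9=T, B10=T
uncovered (3 of 20): B7=T, B9=F, B10=F
Answer: B7=T, B9=F, B10=F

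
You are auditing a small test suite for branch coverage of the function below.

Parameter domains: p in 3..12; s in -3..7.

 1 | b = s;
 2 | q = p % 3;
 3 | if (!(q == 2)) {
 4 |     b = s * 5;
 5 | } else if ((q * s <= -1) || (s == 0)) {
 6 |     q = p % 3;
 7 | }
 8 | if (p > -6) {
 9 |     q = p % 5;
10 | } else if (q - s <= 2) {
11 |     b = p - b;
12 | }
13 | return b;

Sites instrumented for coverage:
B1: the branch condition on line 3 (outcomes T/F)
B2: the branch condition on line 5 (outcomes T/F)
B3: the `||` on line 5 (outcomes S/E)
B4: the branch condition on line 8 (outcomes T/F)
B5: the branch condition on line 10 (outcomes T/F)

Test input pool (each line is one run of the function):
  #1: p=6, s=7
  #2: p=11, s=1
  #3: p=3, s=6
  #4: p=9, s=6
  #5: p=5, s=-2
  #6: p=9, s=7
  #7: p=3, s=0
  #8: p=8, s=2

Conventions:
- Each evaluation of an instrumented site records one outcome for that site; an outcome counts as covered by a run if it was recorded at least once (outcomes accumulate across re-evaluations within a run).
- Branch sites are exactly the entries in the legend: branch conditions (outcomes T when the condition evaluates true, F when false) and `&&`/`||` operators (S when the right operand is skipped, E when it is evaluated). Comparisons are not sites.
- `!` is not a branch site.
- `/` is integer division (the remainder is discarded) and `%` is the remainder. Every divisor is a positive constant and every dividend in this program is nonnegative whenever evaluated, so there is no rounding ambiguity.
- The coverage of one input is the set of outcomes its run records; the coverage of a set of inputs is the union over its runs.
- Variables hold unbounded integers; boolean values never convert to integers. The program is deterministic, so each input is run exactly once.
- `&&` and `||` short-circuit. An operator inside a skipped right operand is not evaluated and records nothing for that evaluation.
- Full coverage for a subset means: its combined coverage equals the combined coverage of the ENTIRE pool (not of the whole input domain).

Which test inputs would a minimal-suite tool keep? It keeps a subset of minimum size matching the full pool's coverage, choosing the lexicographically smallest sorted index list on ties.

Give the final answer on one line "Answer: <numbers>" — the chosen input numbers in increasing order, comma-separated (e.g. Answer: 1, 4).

input #1, p=6, s=7: outcomes B1=T, B4=T
input #2, p=11, s=1: outcomes B1=F, B2=F, B3=E, B4=T
input #3, p=3, s=6: outcomes B1=T, B4=T
input #4, p=9, s=6: outcomes B1=T, B4=T
input #5, p=5, s=-2: outcomes B1=F, B2=T, B3=S, B4=T
input #6, p=9, s=7: outcomes B1=T, B4=T
input #7, p=3, s=0: outcomes B1=T, B4=T
input #8, p=8, s=2: outcomes B1=F, B2=F, B3=E, B4=T
union over all inputs: B1=T, B1=F, B2=T, B2=F, B3=S, B3=E, B4=T (7 outcomes)
size 1 is not enough: best union over all size-1 subsets is 4/7
size 2 is not enough: best union over all size-2 subsets is 6/7
at size 3, {1, 2, 5} reaches all 7 outcomes; every lexicographically earlier size-3 subset fails

Answer: 1, 2, 5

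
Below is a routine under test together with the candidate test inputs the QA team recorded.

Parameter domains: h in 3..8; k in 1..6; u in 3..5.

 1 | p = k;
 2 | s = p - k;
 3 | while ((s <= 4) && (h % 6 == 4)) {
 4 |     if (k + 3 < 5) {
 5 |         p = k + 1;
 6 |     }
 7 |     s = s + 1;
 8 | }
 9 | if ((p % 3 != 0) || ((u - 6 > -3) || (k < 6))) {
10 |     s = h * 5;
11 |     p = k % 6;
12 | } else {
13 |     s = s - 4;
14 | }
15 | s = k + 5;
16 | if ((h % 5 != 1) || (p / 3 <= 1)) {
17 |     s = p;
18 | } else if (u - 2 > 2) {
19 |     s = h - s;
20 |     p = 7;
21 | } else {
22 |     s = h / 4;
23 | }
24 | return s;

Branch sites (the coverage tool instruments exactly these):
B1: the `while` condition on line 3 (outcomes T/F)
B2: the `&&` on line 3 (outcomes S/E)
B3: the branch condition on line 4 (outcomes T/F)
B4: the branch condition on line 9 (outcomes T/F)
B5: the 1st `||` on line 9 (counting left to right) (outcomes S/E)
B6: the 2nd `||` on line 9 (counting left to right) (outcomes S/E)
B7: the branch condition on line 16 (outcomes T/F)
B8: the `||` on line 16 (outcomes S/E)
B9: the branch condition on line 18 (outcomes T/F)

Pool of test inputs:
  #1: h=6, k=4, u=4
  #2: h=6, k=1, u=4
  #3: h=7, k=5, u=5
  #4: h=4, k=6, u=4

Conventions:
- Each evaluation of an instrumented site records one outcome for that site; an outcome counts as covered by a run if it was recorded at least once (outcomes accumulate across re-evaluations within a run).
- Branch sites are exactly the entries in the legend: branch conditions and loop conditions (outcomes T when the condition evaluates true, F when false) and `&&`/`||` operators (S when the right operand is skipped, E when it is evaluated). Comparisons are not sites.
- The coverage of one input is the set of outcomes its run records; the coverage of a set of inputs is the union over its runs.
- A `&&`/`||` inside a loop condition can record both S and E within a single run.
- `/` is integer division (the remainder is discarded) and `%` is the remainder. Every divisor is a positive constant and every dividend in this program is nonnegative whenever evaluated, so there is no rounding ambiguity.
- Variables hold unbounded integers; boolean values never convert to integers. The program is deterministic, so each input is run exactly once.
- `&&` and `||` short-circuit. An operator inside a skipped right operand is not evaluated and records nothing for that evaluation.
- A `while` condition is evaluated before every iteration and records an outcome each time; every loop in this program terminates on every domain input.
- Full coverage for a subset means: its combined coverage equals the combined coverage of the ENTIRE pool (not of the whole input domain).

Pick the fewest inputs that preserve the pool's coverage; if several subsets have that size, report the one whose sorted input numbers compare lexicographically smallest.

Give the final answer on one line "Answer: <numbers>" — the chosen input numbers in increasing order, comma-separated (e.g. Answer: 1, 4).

#1 (h=6, k=4, u=4) -> covered: B1=F, B2=E, B4=T, B5=S, B7=T, B8=E
#2 (h=6, k=1, u=4) -> covered: B1=F, B2=E, B4=T, B5=S, B7=T, B8=E
#3 (h=7, k=5, u=5) -> covered: B1=F, B2=E, B4=T, B5=S, B7=T, B8=S
#4 (h=4, k=6, u=4) -> covered: B1=T, B1=F, B2=S, B2=E, B3=F, B4=T, B5=E, B6=S, B7=T, B8=S
pool-wide coverage (12 outcomes): B1=T, B1=F, B2=S, B2=E, B3=F, B4=T, B5=S, B5=E, B6=S, B7=T, B8=S, B8=E
checked all size-1 subsets: none covers 12 outcomes (max 10/12)
at size 2, {1, 4} reaches all 12 outcomes; every lexicographically earlier size-2 subset fails

Answer: 1, 4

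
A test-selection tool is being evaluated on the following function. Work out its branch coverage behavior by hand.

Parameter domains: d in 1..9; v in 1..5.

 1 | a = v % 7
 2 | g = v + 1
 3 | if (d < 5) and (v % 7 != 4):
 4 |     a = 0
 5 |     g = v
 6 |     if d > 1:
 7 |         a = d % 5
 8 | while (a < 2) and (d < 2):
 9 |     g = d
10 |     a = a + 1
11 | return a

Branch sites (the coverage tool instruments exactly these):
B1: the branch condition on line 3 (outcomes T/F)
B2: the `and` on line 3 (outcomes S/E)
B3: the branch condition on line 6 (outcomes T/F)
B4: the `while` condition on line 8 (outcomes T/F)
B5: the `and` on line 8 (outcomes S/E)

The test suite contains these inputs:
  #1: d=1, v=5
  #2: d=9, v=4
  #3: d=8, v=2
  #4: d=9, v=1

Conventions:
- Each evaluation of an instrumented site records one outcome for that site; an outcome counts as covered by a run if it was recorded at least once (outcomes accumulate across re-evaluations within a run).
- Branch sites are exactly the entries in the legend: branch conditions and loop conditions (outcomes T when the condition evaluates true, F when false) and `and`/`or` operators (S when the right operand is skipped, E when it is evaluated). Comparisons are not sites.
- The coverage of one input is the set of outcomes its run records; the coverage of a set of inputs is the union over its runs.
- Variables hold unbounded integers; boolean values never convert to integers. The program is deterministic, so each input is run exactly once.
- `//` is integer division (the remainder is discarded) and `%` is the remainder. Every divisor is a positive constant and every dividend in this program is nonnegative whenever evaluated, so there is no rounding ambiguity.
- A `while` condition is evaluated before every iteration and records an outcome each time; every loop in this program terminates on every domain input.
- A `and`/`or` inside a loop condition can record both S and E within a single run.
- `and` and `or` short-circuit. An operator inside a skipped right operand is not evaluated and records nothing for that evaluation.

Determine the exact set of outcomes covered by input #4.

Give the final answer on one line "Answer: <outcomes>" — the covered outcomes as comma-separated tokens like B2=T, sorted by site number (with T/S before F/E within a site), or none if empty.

Tracing the run of input #4 (d=9, v=1):
  B2->S, B1->F, B5->E, B4->F
collecting distinct outcomes: B1=F, B2=S, B4=F, B5=E

Answer: B1=F, B2=S, B4=F, B5=E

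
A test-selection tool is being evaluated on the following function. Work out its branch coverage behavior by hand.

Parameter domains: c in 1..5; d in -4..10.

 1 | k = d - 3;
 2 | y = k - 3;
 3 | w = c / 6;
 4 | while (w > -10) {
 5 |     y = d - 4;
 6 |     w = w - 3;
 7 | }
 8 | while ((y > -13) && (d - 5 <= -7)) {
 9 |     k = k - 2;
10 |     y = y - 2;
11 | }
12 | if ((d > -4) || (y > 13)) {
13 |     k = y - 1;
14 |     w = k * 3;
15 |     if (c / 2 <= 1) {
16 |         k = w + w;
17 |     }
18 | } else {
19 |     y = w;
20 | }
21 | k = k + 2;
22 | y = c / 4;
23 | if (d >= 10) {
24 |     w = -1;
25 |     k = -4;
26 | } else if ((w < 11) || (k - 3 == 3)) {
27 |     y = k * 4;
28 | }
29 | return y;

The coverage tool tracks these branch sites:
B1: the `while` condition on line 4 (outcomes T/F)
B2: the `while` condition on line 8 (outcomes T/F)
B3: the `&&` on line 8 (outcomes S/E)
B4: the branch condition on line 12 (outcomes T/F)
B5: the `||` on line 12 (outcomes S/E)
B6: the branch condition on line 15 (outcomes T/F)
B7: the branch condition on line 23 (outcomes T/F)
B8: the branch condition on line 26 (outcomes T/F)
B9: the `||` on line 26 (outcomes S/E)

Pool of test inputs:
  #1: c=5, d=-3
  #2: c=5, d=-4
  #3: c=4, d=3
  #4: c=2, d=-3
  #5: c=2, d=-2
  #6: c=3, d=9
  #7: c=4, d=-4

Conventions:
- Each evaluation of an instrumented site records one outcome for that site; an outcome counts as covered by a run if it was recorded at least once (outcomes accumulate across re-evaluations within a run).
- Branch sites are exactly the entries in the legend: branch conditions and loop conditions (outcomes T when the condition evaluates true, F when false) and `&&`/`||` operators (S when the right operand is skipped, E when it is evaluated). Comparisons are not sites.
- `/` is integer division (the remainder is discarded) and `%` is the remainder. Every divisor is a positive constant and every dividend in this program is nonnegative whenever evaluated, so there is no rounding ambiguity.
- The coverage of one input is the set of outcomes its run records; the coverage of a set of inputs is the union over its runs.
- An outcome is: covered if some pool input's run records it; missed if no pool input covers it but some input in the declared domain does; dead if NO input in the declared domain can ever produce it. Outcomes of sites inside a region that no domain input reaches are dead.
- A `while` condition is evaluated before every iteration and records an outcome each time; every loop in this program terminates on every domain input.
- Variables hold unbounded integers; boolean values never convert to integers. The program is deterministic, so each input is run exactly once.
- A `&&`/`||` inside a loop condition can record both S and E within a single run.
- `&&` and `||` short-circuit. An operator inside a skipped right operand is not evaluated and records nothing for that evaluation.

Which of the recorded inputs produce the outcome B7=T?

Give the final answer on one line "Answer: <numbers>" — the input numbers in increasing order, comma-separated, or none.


input #1 (c=5, d=-3): does not record B7=T
input #2 (c=5, d=-4): does not record B7=T
input #3 (c=4, d=3): does not record B7=T
input #4 (c=2, d=-3): does not record B7=T
input #5 (c=2, d=-2): does not record B7=T
input #6 (c=3, d=9): does not record B7=T
input #7 (c=4, d=-4): does not record B7=T
Answer: none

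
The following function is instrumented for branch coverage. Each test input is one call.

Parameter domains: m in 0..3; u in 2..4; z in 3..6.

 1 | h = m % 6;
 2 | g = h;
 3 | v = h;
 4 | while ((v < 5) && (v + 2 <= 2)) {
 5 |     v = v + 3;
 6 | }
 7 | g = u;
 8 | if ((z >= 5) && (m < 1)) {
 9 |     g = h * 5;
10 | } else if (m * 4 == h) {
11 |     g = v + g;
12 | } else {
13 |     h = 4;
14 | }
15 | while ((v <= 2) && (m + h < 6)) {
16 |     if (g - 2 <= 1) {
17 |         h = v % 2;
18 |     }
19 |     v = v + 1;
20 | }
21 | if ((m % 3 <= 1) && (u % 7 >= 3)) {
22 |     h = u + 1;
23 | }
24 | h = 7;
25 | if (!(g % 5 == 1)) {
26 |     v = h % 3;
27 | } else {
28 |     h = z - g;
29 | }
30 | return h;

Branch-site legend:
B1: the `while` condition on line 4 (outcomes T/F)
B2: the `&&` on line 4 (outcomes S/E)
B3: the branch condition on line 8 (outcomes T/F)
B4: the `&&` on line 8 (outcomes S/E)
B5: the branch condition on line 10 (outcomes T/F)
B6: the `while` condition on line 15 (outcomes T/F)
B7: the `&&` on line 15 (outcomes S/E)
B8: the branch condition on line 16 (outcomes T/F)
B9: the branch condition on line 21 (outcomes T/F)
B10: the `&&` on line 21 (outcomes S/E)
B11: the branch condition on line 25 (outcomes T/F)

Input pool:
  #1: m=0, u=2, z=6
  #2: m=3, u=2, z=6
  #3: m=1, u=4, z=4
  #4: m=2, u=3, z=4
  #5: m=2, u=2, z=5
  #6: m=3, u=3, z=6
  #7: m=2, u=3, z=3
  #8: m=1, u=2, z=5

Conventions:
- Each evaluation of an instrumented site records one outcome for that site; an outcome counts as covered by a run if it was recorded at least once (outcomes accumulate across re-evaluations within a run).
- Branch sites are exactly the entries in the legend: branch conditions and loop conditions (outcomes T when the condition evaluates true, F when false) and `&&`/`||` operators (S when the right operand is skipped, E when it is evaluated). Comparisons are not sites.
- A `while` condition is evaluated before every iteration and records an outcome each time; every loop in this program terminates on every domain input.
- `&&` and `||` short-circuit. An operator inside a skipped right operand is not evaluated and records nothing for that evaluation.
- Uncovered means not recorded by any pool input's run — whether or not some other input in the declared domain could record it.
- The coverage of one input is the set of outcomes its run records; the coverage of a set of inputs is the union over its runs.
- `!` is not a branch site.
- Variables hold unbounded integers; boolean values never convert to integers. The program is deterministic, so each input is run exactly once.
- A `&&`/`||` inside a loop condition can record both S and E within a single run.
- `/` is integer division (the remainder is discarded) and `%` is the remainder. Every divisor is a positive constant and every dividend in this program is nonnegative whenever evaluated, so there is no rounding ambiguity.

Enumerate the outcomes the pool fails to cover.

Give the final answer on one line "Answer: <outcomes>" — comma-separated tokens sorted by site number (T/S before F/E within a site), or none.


input #1, m=0, u=2, z=6: outcomes B1=T, B1=F, B2=E, B3=T, B4=E, B6=F, B7=S, B9=F, B10=E, B11=T
input #2, m=3, u=2, z=6: outcomes B1=F, B2=E, B3=F, B4=E, B5=F, B6=F, B7=S, B9=F, B10=E, B11=T
input #3, m=1, u=4, z=4: outcomes B1=F, B2=E, B3=F, B4=S, B5=F, B6=T, B6=F, B7=S, B7=E, B8=F, B9=T, B10=E, B11=T
input #4, m=2, u=3, z=4: outcomes B1=F, B2=E, B3=F, B4=S, B5=F, B6=F, B7=E, B9=F, B10=S, B11=T
input #5, m=2, u=2, z=5: outcomes B1=F, B2=E, B3=F, B4=E, B5=F, B6=F, B7=E, B9=F, B10=S, B11=T
input #6, m=3, u=3, z=6: outcomes B1=F, B2=E, B3=F, B4=E, B5=F, B6=F, B7=S, B9=T, B10=E, B11=T
input #7, m=2, u=3, z=3: outcomes B1=F, B2=E, B3=F, B4=S, B5=F, B6=F, B7=E, B9=F, B10=S, B11=T
input #8, m=1, u=2, z=5: outcomes B1=F, B2=E, B3=F, B4=E, B5=F, B6=T, B6=F, B7=S, B7=E, B8=T, B9=F, B10=E, B11=T
union over the pool: B1=T, B1=F, B2=E, B3=T, B3=F, B4=S, B4=E, B5=F, B6=T, B6=F, B7=S, B7=E, B8=T, B8=F, B9=T, B9=F, B10=S, B10=E, B11=T
uncovered (3 of 22): B2=S, B5=T, B11=F
Answer: B2=S, B5=T, B11=F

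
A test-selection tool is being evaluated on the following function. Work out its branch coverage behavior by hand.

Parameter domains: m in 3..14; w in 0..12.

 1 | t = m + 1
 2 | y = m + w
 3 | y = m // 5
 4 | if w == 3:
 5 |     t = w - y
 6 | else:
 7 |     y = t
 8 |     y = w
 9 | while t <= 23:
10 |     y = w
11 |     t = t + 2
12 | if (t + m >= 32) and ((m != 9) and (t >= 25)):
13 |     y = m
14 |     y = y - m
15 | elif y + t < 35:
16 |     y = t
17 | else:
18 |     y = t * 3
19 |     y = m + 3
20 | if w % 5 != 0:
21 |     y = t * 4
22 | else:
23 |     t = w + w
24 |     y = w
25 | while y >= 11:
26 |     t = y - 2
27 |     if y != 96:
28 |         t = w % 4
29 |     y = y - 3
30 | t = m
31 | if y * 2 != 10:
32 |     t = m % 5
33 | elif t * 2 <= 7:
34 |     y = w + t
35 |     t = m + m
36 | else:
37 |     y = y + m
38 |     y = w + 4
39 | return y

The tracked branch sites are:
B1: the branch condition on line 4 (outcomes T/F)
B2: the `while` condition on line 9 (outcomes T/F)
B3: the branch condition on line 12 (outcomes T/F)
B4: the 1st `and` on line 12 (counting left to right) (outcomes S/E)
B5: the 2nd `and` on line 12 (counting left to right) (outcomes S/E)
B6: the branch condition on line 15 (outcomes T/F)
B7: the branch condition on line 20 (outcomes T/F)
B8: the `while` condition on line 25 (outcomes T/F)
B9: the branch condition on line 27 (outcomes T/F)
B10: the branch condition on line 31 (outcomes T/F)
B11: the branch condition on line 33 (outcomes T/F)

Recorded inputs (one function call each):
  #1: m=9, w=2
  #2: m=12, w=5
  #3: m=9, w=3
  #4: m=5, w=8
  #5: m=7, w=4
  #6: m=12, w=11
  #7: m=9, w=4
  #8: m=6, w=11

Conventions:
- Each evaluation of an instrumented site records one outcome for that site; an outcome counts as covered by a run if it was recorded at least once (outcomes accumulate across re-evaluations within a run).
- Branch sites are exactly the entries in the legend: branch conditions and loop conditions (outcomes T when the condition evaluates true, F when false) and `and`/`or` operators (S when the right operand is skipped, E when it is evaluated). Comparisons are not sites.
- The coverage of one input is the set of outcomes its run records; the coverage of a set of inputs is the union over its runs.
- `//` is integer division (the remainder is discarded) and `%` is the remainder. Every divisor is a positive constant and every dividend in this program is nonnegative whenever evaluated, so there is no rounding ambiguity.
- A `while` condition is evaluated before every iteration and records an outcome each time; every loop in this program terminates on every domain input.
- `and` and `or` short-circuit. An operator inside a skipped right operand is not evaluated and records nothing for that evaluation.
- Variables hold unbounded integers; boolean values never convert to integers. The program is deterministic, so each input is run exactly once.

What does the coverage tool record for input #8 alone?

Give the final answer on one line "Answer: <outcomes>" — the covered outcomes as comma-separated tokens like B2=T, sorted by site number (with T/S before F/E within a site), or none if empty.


Event log for input #8 (m=6, w=11):
  B1->F, B2->T, B2->T, B2->T, B2->T, B2->T, B2->T, B2->T, B2->T, B2->T
  B2->F, B4->S, B3->F, B6->F, B7->T, B8->T, B9->T, B8->T, B9->T, B8->T
  B9->T, B8->T, B9->T, B8->T, B9->T, B8->T, B9->T, B8->T, B9->T, B8->T
  B9->T, B8->T, B9->T, B8->T, B9->T, B8->T, B9->T, B8->T, B9->T, B8->T
  B9->T, B8->T, B9->T, B8->T, B9->T, B8->T, B9->T, B8->T, B9->T, B8->T
  B9->T, B8->T, B9->T, B8->T, B9->T, B8->T, B9->T, B8->T, B9->T, B8->T
  B9->T, B8->T, B9->T, B8->T, B9->T, B8->T, B9->T, B8->T, B9->T, B8->T
  B9->T, B8->T, B9->T, B8->T, B9->T, B8->F, B10->T
collecting distinct outcomes: B1=F, B2=T, B2=F, B3=F, B4=S, B6=F, B7=T, B8=T, B8=F, B9=T, B10=T
Answer: B1=F, B2=T, B2=F, B3=F, B4=S, B6=F, B7=T, B8=T, B8=F, B9=T, B10=T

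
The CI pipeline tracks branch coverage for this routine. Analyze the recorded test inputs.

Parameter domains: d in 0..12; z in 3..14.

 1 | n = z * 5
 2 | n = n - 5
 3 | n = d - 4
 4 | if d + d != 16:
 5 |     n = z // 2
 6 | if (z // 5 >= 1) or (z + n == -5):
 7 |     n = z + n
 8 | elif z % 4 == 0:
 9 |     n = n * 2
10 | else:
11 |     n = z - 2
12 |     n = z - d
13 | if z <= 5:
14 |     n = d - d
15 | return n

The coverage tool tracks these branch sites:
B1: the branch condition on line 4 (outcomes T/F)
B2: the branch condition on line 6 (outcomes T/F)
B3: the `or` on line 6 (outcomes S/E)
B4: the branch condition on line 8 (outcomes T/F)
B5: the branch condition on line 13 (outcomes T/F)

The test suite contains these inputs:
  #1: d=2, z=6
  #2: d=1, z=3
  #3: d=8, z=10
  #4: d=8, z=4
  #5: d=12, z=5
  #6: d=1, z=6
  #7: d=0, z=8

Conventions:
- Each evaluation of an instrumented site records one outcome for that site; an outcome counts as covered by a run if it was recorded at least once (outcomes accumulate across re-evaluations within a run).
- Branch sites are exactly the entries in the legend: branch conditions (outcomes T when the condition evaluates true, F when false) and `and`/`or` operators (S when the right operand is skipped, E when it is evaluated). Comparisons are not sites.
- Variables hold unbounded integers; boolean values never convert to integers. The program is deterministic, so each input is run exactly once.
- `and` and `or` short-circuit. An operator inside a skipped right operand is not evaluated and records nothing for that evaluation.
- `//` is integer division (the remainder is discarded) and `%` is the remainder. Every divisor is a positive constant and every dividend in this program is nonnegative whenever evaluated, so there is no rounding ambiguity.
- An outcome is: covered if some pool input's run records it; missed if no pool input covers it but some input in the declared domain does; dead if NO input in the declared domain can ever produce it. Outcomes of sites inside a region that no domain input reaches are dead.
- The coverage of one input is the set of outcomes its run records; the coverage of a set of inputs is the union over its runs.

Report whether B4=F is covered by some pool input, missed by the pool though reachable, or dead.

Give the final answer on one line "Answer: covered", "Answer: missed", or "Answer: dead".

B4=F is recorded by pool input(s) 2 -> covered

Answer: covered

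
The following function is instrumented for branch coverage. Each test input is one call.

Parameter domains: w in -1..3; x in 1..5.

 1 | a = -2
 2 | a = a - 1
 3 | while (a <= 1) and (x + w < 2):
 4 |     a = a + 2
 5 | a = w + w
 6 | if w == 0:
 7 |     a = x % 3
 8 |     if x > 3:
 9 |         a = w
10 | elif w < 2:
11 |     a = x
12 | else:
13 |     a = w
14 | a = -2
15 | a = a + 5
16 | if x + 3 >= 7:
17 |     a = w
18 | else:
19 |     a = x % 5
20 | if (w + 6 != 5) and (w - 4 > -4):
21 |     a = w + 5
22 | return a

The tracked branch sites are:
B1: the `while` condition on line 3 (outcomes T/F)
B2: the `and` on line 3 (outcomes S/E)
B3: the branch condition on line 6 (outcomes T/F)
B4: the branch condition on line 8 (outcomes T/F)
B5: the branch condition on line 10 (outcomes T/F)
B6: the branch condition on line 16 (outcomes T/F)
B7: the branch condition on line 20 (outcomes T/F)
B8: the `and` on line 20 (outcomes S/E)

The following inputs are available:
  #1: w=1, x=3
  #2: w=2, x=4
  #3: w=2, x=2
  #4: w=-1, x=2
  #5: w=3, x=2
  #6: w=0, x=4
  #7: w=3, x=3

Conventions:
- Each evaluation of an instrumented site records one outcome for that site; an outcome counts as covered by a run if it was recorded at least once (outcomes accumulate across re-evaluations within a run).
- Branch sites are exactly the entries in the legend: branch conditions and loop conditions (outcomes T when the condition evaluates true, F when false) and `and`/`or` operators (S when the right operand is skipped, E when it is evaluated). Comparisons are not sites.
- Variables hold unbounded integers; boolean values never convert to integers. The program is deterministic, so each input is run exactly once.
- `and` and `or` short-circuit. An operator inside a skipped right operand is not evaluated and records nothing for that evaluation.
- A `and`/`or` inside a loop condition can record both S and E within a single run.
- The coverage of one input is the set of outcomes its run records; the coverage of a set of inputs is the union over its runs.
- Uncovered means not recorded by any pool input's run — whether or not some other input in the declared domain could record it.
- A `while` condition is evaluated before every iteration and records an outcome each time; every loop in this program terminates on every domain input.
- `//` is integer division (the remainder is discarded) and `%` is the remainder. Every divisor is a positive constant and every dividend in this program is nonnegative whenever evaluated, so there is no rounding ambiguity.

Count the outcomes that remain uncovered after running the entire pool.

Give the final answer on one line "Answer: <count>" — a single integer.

test 1 (w=1, x=3) fires B2->E, B1->F, B3->F, B5->T, B6->F, B8->E, B7->T; hits B1=F, B2=E, B3=F, B5=T, B6=F, B7=T, B8=E
test 2 (w=2, x=4) fires B2->E, B1->F, B3->F, B5->F, B6->T, B8->E, B7->T; hits B1=F, B2=E, B3=F, B5=F, B6=T, B7=T, B8=E
test 3 (w=2, x=2) fires B2->E, B1->F, B3->F, B5->F, B6->F, B8->E, B7->T; hits B1=F, B2=E, B3=F, B5=F, B6=F, B7=T, B8=E
test 4 (w=-1, x=2) fires B2->E, B1->T, B2->E, B1->T, B2->E, B1->T, B2->S, B1->F, B3->F, B5->T, B6->F, B8->S, B7->F; hits B1=T, B1=F, B2=S, B2=E, B3=F, B5=T, B6=F, B7=F, B8=S
test 5 (w=3, x=2) fires B2->E, B1->F, B3->F, B5->F, B6->F, B8->E, B7->T; hits B1=F, B2=E, B3=F, B5=F, B6=F, B7=T, B8=E
test 6 (w=0, x=4) fires B2->E, B1->F, B3->T, B4->T, B6->T, B8->E, B7->F; hits B1=F, B2=E, B3=T, B4=T, B6=T, B7=F, B8=E
test 7 (w=3, x=3) fires B2->E, B1->F, B3->F, B5->F, B6->F, B8->E, B7->T; hits B1=F, B2=E, B3=F, B5=F, B6=F, B7=T, B8=E
union over the pool: B1=T, B1=F, B2=S, B2=E, B3=T, B3=F, B4=T, B5=T, B5=F, B6=T, B6=F, B7=T, B7=F, B8=S, B8=E
uncovered (1 of 16): B4=F

Answer: 1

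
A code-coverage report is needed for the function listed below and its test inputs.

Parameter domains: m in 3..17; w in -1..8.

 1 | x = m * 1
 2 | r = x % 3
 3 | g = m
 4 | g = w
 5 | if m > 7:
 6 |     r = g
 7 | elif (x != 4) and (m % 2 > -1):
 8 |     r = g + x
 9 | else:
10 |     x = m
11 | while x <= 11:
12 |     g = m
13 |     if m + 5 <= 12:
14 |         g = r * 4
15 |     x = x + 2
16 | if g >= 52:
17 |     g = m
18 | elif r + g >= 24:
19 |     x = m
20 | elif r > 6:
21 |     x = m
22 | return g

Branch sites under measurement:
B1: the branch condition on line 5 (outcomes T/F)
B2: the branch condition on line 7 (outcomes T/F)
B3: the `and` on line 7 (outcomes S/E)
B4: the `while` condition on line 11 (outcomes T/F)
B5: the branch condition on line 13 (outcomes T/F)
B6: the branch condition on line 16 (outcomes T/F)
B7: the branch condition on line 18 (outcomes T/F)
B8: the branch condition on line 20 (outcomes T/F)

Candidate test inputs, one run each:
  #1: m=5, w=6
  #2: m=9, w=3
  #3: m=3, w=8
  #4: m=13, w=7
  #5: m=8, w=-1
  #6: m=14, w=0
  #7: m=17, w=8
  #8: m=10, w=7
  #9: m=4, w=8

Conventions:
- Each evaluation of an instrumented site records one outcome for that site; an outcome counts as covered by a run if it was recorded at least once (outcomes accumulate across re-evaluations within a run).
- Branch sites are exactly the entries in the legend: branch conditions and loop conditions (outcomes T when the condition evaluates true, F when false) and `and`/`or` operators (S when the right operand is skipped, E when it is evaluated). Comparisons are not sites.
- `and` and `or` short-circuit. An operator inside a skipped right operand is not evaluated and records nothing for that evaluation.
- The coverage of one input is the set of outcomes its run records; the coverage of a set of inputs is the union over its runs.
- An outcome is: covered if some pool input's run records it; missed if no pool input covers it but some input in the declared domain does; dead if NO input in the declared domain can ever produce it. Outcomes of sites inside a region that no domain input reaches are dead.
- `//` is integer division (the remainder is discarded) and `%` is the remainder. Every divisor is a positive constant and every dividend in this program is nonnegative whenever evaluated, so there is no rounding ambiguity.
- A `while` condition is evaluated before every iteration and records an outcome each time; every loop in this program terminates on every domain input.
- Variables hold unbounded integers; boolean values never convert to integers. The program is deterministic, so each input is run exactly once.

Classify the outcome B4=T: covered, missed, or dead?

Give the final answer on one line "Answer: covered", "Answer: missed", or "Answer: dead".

B4=T is recorded by pool input(s) 1, 2, 3, 5, 8, 9 -> covered

Answer: covered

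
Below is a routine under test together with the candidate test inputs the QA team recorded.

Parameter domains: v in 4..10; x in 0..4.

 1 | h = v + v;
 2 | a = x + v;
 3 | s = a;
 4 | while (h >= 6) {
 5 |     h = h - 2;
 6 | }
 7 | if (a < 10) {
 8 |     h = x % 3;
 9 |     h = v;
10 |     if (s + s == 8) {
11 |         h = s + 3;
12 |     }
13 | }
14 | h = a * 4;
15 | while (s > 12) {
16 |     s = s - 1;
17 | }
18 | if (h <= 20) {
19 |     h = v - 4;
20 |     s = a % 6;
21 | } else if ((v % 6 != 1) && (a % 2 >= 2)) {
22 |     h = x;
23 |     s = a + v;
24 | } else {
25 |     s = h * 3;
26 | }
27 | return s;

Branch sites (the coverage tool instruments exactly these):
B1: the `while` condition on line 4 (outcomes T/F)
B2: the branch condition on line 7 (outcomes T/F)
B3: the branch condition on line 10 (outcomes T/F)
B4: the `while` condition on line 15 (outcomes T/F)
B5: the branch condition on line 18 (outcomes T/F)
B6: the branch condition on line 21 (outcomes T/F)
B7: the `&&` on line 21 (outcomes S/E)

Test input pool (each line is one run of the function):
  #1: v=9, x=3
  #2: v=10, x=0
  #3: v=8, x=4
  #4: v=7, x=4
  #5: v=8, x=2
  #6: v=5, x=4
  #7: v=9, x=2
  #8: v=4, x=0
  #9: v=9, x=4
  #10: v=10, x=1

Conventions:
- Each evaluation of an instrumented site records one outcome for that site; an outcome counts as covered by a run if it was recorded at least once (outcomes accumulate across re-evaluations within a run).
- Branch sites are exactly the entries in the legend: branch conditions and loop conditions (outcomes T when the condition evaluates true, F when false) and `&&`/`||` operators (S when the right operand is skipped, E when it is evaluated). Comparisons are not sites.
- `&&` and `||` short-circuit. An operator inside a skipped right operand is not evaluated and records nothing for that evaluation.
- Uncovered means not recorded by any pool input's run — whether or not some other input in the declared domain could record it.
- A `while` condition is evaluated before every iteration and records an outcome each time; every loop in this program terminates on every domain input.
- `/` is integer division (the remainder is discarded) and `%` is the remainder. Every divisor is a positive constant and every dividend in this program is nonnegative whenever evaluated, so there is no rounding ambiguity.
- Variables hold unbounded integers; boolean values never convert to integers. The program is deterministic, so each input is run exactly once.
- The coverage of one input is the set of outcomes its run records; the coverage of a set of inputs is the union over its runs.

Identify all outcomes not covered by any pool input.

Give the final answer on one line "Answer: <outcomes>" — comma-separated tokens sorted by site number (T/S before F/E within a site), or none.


run #1 (v=9, x=3) runs B1->T, B1->T, B1->T, B1->T, B1->T, B1->T, B1->T, B1->F, B2->F, B4->F, B5->F, B7->E, B6->F; records B1=T, B1=F, B2=F, B4=F, B5=F, B6=F, B7=E
run #2 (v=10, x=0) runs B1->T, B1->T, B1->T, B1->T, B1->T, B1->T, B1->T, B1->T, B1->F, B2->F, B4->F, B5->F, B7->E, B6->F; records B1=T, B1=F, B2=F, B4=F, B5=F, B6=F, B7=E
run #3 (v=8, x=4) runs B1->T, B1->T, B1->T, B1->T, B1->T, B1->T, B1->F, B2->F, B4->F, B5->F, B7->E, B6->F; records B1=T, B1=F, B2=F, B4=F, B5=F, B6=F, B7=E
run #4 (v=7, x=4) runs B1->T, B1->T, B1->T, B1->T, B1->T, B1->F, B2->F, B4->F, B5->F, B7->S, B6->F; records B1=T, B1=F, B2=F, B4=F, B5=F, B6=F, B7=S
run #5 (v=8, x=2) runs B1->T, B1->T, B1->T, B1->T, B1->T, B1->T, B1->F, B2->F, B4->F, B5->F, B7->E, B6->F; records B1=T, B1=F, B2=F, B4=F, B5=F, B6=F, B7=E
run #6 (v=5, x=4) runs B1->T, B1->T, B1->T, B1->F, B2->T, B3->F, B4->F, B5->F, B7->E, B6->F; records B1=T, B1=F, B2=T, B3=F, B4=F, B5=F, B6=F, B7=E
run #7 (v=9, x=2) runs B1->T, B1->T, B1->T, B1->T, B1->T, B1->T, B1->T, B1->F, B2->F, B4->F, B5->F, B7->E, B6->F; records B1=T, B1=F, B2=F, B4=F, B5=F, B6=F, B7=E
run #8 (v=4, x=0) runs B1->T, B1->T, B1->F, B2->T, B3->T, B4->F, B5->T; records B1=T, B1=F, B2=T, B3=T, B4=F, B5=T
run #9 (v=9, x=4) runs B1->T, B1->T, B1->T, B1->T, B1->T, B1->T, B1->T, B1->F, B2->F, B4->T, B4->F, B5->F, B7->E, B6->F; records B1=T, B1=F, B2=F, B4=T, B4=F, B5=F, B6=F, B7=E
run #10 (v=10, x=1) runs B1->T, B1->T, B1->T, B1->T, B1->T, B1->T, B1->T, B1->T, B1->F, B2->F, B4->F, B5->F, B7->E, B6->F; records B1=T, B1=F, B2=F, B4=F, B5=F, B6=F, B7=E
union over the pool: B1=T, B1=F, B2=T, B2=F, B3=T, B3=F, B4=T, B4=F, B5=T, B5=F, B6=F, B7=S, B7=E
uncovered (1 of 14): B6=T
Answer: B6=T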